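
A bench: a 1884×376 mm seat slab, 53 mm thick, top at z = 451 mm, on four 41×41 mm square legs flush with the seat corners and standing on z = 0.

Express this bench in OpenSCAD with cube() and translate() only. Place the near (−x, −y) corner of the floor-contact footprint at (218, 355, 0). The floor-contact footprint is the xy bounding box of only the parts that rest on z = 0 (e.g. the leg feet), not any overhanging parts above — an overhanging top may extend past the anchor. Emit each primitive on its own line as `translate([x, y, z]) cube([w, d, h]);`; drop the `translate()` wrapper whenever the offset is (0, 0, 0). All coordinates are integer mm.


translate([218, 355, 398]) cube([1884, 376, 53]);
translate([218, 355, 0]) cube([41, 41, 398]);
translate([218, 690, 0]) cube([41, 41, 398]);
translate([2061, 355, 0]) cube([41, 41, 398]);
translate([2061, 690, 0]) cube([41, 41, 398]);


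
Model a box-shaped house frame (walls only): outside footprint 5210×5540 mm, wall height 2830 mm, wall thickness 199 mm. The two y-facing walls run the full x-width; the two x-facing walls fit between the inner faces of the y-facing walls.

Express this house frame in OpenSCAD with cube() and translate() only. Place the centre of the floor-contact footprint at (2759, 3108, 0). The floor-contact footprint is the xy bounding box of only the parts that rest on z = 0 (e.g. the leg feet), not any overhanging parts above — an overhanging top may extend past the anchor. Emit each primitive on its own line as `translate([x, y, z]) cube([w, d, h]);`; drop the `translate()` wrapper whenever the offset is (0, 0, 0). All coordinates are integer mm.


translate([154, 338, 0]) cube([5210, 199, 2830]);
translate([154, 5679, 0]) cube([5210, 199, 2830]);
translate([154, 537, 0]) cube([199, 5142, 2830]);
translate([5165, 537, 0]) cube([199, 5142, 2830]);


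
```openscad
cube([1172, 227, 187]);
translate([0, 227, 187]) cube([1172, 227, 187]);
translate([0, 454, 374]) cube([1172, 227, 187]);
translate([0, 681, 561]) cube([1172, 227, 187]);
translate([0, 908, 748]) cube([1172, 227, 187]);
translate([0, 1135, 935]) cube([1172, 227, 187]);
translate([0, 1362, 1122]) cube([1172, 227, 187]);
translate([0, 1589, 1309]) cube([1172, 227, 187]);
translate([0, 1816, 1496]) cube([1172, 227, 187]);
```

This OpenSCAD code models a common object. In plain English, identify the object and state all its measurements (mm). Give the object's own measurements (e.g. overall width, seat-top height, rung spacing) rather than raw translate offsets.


A straight staircase of 9 solid steps. Each step is 1172 mm wide (x), 227 mm deep (y, the going) and 187 mm tall (the rise). The first step rests on the floor; each subsequent step sits one going further in +y and one rise higher in +z, directly behind and above the previous step with no overlap.


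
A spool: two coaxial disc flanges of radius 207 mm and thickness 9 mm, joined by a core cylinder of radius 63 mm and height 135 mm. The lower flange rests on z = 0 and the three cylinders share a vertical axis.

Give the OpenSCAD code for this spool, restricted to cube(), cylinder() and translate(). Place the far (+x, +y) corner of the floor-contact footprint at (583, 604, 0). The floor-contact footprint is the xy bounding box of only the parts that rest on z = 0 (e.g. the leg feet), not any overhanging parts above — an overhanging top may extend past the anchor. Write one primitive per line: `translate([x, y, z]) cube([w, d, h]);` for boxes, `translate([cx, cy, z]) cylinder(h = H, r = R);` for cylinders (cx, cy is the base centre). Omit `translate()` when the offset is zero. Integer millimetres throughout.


translate([376, 397, 0]) cylinder(h = 9, r = 207);
translate([376, 397, 9]) cylinder(h = 135, r = 63);
translate([376, 397, 144]) cylinder(h = 9, r = 207);


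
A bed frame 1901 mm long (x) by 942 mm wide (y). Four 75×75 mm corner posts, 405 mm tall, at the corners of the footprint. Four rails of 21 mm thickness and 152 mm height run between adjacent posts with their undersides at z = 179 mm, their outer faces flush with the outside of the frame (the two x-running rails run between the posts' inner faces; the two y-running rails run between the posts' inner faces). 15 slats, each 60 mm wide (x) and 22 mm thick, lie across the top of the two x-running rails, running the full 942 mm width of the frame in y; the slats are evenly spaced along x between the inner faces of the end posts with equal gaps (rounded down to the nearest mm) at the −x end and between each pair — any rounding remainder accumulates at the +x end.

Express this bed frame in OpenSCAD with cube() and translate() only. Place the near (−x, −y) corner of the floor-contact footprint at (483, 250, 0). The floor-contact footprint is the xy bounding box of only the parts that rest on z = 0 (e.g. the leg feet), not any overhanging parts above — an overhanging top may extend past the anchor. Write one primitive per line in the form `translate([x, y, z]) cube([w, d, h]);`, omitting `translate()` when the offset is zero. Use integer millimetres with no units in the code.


translate([483, 250, 0]) cube([75, 75, 405]);
translate([483, 1117, 0]) cube([75, 75, 405]);
translate([2309, 250, 0]) cube([75, 75, 405]);
translate([2309, 1117, 0]) cube([75, 75, 405]);
translate([558, 250, 179]) cube([1751, 21, 152]);
translate([558, 1171, 179]) cube([1751, 21, 152]);
translate([483, 325, 179]) cube([21, 792, 152]);
translate([2363, 325, 179]) cube([21, 792, 152]);
translate([611, 250, 331]) cube([60, 942, 22]);
translate([724, 250, 331]) cube([60, 942, 22]);
translate([837, 250, 331]) cube([60, 942, 22]);
translate([950, 250, 331]) cube([60, 942, 22]);
translate([1063, 250, 331]) cube([60, 942, 22]);
translate([1176, 250, 331]) cube([60, 942, 22]);
translate([1289, 250, 331]) cube([60, 942, 22]);
translate([1402, 250, 331]) cube([60, 942, 22]);
translate([1515, 250, 331]) cube([60, 942, 22]);
translate([1628, 250, 331]) cube([60, 942, 22]);
translate([1741, 250, 331]) cube([60, 942, 22]);
translate([1854, 250, 331]) cube([60, 942, 22]);
translate([1967, 250, 331]) cube([60, 942, 22]);
translate([2080, 250, 331]) cube([60, 942, 22]);
translate([2193, 250, 331]) cube([60, 942, 22]);


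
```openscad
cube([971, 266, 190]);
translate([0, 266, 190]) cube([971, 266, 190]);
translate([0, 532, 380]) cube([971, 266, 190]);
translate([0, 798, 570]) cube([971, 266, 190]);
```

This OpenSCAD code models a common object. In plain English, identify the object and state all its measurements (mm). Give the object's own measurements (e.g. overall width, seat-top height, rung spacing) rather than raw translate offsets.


A straight staircase of 4 solid steps. Each step is 971 mm wide (x), 266 mm deep (y, the going) and 190 mm tall (the rise). The first step rests on the floor; each subsequent step sits one going further in +y and one rise higher in +z, directly behind and above the previous step with no overlap.


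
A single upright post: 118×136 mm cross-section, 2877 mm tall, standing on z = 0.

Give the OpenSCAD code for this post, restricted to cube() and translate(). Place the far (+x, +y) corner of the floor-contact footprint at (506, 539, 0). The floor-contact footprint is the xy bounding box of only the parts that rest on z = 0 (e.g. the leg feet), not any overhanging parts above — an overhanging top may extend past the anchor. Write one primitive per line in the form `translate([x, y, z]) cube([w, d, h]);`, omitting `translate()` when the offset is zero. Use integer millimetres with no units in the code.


translate([388, 403, 0]) cube([118, 136, 2877]);


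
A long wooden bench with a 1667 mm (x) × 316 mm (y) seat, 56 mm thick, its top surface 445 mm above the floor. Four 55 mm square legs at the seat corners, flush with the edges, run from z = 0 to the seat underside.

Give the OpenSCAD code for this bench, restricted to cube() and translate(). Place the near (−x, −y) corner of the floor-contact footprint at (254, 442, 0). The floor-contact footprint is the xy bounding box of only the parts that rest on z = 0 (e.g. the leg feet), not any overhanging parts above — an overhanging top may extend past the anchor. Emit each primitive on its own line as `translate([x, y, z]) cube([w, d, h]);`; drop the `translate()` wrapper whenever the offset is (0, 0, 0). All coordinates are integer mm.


translate([254, 442, 389]) cube([1667, 316, 56]);
translate([254, 442, 0]) cube([55, 55, 389]);
translate([254, 703, 0]) cube([55, 55, 389]);
translate([1866, 442, 0]) cube([55, 55, 389]);
translate([1866, 703, 0]) cube([55, 55, 389]);


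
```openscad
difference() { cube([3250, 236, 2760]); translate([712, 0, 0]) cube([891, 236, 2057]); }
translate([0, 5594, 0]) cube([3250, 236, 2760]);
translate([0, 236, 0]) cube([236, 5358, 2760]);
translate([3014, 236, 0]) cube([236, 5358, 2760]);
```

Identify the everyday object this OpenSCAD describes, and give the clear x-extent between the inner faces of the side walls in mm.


A single room. The interior width is 2778 mm.

Four walls enclosing a rectangle with a door in the front wall — a room. Outside width 3250 minus two 236 mm walls gives 2778 mm.


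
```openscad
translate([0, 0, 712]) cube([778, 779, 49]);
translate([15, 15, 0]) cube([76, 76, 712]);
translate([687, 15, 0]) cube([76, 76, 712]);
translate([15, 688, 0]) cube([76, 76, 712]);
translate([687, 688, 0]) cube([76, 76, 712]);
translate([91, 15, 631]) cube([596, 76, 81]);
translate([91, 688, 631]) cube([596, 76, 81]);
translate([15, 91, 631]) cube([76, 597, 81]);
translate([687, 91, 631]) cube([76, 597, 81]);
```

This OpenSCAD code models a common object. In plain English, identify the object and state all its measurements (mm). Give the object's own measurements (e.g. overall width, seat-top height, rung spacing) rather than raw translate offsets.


A rectangular dining table. The top is 778×779×49 mm with its upper surface at z = 761 mm. It stands on four 76×76 mm square legs, each inset 15 mm from the nearest pair of top edges, running from the floor to the underside of the top. Four apron rails, 76 mm thick and 81 mm tall, run between adjacent legs with their top edges flush with the underside of the top and their outer faces flush with the legs' outer faces.


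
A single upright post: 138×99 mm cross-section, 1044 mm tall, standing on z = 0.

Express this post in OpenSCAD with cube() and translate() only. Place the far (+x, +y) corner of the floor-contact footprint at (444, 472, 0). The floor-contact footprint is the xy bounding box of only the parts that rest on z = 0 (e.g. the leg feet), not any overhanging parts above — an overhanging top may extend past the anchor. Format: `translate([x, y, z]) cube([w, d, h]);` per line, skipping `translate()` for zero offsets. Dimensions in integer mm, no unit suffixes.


translate([306, 373, 0]) cube([138, 99, 1044]);


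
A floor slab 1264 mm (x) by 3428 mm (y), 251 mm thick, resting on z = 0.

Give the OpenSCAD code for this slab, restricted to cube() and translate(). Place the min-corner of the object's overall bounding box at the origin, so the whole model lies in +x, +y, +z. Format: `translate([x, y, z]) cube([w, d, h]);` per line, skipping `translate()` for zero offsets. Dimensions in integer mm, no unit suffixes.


cube([1264, 3428, 251]);


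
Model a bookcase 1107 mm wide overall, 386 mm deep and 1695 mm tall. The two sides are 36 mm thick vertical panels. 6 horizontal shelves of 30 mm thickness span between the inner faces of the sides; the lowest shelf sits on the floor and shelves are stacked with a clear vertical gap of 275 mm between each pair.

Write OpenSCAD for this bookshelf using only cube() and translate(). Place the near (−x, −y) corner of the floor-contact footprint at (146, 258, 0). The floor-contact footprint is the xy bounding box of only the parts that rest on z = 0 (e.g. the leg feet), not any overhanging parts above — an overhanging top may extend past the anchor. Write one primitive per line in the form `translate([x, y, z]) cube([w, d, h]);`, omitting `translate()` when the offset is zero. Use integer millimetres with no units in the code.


translate([146, 258, 0]) cube([36, 386, 1695]);
translate([1217, 258, 0]) cube([36, 386, 1695]);
translate([182, 258, 0]) cube([1035, 386, 30]);
translate([182, 258, 305]) cube([1035, 386, 30]);
translate([182, 258, 610]) cube([1035, 386, 30]);
translate([182, 258, 915]) cube([1035, 386, 30]);
translate([182, 258, 1220]) cube([1035, 386, 30]);
translate([182, 258, 1525]) cube([1035, 386, 30]);


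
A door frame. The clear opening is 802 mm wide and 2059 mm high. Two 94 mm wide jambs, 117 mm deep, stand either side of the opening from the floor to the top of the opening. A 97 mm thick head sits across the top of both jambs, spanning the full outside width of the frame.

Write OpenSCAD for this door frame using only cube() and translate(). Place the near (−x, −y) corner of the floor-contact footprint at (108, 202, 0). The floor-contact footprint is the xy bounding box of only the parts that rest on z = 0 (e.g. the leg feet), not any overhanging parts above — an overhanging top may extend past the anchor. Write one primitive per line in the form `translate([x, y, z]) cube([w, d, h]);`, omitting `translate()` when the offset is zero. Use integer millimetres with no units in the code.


translate([108, 202, 0]) cube([94, 117, 2059]);
translate([1004, 202, 0]) cube([94, 117, 2059]);
translate([108, 202, 2059]) cube([990, 117, 97]);


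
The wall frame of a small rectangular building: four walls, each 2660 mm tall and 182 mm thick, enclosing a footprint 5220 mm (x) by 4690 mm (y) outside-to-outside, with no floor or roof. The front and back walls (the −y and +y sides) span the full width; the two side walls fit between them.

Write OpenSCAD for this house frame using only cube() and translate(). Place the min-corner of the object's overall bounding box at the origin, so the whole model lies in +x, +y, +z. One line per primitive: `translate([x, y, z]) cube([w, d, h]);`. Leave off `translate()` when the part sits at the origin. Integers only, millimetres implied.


cube([5220, 182, 2660]);
translate([0, 4508, 0]) cube([5220, 182, 2660]);
translate([0, 182, 0]) cube([182, 4326, 2660]);
translate([5038, 182, 0]) cube([182, 4326, 2660]);


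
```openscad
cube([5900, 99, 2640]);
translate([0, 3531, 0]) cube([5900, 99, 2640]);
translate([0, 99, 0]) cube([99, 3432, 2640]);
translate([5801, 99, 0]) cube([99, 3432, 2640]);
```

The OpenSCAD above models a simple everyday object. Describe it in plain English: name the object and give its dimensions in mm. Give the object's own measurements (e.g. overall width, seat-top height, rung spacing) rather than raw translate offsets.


The wall frame of a small rectangular building: four walls, each 2640 mm tall and 99 mm thick, enclosing a footprint 5900 mm (x) by 3630 mm (y) outside-to-outside, with no floor or roof. The front and back walls (the −y and +y sides) span the full width; the two side walls fit between them.


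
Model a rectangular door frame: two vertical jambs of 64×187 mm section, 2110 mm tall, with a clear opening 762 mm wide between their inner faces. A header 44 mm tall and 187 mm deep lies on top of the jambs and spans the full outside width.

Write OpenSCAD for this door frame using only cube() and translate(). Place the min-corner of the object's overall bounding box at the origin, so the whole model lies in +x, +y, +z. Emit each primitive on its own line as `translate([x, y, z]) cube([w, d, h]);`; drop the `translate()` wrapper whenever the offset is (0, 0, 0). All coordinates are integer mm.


cube([64, 187, 2110]);
translate([826, 0, 0]) cube([64, 187, 2110]);
translate([0, 0, 2110]) cube([890, 187, 44]);


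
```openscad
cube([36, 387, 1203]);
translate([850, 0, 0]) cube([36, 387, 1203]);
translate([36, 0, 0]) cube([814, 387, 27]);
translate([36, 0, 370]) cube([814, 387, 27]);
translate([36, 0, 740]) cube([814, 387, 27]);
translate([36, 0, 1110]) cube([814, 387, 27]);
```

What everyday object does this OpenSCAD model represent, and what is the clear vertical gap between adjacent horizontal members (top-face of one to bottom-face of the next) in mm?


A bookshelf. The clear shelf gap is 343 mm.

Two tall side panels with 4 horizontal boards between them — a bookshelf. The first two shelf undersides are at z = 0 and z = 370; with shelf thickness 27, the clear gap is 370 − 0 − 27 = 343 mm.


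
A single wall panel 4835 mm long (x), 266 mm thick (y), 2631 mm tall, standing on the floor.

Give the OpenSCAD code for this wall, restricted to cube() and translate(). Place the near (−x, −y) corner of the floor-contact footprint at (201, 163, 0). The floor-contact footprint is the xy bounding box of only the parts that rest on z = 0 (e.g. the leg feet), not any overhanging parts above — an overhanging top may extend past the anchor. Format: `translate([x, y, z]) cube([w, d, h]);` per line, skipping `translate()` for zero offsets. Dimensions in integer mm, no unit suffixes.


translate([201, 163, 0]) cube([4835, 266, 2631]);


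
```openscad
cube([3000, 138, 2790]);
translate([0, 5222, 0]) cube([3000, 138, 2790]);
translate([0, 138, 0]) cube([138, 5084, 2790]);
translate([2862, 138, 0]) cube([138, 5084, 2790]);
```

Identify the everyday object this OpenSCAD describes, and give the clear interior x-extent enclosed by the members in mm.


A house (or room) frame. The interior width is 2724 mm.

Four 2790 mm walls enclosing a rectangle with no floor or roof — a room or house frame. Outside width is 3000 mm and wall thickness is 138 mm, so the interior width is 3000 − 2 × 138 = 2724 mm.


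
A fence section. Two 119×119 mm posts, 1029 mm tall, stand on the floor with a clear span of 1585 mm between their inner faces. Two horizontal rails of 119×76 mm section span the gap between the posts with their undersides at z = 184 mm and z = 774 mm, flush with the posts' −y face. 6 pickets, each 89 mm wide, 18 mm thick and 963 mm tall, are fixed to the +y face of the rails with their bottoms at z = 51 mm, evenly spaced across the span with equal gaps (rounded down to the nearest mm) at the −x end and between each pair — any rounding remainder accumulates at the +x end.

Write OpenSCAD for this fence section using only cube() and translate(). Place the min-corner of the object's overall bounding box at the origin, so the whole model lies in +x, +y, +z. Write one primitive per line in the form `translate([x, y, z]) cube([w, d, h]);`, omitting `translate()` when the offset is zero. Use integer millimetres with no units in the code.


cube([119, 119, 1029]);
translate([1704, 0, 0]) cube([119, 119, 1029]);
translate([119, 0, 184]) cube([1585, 119, 76]);
translate([119, 0, 774]) cube([1585, 119, 76]);
translate([269, 119, 51]) cube([89, 18, 963]);
translate([508, 119, 51]) cube([89, 18, 963]);
translate([747, 119, 51]) cube([89, 18, 963]);
translate([986, 119, 51]) cube([89, 18, 963]);
translate([1225, 119, 51]) cube([89, 18, 963]);
translate([1464, 119, 51]) cube([89, 18, 963]);


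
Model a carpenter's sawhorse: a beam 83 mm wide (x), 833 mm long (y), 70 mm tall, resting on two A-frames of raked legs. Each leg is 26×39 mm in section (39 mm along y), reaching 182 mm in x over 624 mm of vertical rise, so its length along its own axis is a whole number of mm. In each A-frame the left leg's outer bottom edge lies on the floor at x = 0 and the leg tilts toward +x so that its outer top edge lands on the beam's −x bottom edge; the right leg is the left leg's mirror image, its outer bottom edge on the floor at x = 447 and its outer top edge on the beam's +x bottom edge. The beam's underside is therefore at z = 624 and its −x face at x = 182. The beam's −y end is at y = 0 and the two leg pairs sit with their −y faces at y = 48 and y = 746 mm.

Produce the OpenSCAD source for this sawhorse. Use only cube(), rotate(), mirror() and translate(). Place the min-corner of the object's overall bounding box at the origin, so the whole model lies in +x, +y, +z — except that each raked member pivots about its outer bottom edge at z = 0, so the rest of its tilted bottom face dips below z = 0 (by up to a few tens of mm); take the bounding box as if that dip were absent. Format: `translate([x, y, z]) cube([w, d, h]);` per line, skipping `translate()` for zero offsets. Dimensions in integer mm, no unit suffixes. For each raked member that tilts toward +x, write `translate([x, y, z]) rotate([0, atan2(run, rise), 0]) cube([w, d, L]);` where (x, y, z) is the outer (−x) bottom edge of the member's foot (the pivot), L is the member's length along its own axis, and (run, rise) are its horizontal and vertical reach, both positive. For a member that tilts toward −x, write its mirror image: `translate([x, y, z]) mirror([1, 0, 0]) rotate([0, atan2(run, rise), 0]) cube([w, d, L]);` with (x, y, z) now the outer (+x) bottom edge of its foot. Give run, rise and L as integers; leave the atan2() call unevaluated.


translate([182, 0, 624]) cube([83, 833, 70]);
translate([0, 48, 0]) rotate([0, atan2(182, 624), 0]) cube([26, 39, 650]);
translate([447, 48, 0]) mirror([1, 0, 0]) rotate([0, atan2(182, 624), 0]) cube([26, 39, 650]);
translate([0, 746, 0]) rotate([0, atan2(182, 624), 0]) cube([26, 39, 650]);
translate([447, 746, 0]) mirror([1, 0, 0]) rotate([0, atan2(182, 624), 0]) cube([26, 39, 650]);


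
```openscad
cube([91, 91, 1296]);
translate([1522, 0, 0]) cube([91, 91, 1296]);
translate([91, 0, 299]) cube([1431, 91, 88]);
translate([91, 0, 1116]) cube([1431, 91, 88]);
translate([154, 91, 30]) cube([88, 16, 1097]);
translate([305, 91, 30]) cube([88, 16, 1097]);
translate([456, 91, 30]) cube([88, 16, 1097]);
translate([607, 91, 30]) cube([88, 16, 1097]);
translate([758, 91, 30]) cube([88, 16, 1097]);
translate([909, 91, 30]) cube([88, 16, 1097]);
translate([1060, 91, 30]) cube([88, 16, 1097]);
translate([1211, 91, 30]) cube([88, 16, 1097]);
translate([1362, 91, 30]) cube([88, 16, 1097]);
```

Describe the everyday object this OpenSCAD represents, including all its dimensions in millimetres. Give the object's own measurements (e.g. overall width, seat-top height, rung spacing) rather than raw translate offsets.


A fence section. Two 91×91 mm posts, 1296 mm tall, stand on the floor with a clear span of 1431 mm between their inner faces. Two horizontal rails of 91×88 mm section span the gap between the posts with their undersides at z = 299 mm and z = 1116 mm, flush with the posts' −y face. 9 pickets, each 88 mm wide, 16 mm thick and 1097 mm tall, are fixed to the +y face of the rails with their bottoms at z = 30 mm, spaced across the span with a 63 mm gap after the −x post and between neighbouring pickets, with 72 mm left before the +x post.


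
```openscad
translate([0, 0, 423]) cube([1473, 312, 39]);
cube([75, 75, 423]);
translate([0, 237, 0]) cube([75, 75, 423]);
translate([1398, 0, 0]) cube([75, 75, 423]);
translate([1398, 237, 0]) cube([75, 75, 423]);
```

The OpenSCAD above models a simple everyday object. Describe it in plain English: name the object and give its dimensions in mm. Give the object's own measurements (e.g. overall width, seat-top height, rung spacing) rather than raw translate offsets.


A long wooden bench with a 1473 mm (x) × 312 mm (y) seat, 39 mm thick, its top surface 462 mm above the floor. Four 75 mm square legs at the seat corners, flush with the edges, run from z = 0 to the seat underside.


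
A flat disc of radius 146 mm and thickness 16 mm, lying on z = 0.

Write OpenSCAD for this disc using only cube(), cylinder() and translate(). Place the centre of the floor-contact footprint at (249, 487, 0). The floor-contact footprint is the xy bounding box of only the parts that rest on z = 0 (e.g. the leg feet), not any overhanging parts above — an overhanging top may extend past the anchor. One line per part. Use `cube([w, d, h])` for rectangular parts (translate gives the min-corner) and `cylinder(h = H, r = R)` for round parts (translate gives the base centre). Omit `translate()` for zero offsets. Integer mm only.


translate([249, 487, 0]) cylinder(h = 16, r = 146);


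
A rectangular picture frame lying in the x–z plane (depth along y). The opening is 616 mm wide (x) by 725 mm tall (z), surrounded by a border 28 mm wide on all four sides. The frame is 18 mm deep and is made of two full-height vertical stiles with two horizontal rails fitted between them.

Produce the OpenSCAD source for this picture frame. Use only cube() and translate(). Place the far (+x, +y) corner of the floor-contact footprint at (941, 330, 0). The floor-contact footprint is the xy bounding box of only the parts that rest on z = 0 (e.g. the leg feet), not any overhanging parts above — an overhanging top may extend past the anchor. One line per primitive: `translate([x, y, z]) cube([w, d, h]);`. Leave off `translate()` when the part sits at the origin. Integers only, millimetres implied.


translate([269, 312, 0]) cube([28, 18, 781]);
translate([913, 312, 0]) cube([28, 18, 781]);
translate([297, 312, 0]) cube([616, 18, 28]);
translate([297, 312, 753]) cube([616, 18, 28]);


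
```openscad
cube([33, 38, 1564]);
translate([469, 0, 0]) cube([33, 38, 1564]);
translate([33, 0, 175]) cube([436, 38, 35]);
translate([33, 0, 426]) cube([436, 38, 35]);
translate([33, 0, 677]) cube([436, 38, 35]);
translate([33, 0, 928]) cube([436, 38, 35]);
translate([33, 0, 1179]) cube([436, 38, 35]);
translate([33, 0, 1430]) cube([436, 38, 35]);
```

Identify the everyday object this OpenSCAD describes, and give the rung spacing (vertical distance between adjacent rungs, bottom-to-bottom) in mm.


A ladder. The rung spacing is 251 mm.

Two tall 33×38 posts with 6 short bars between them — a ladder. Adjacent rungs sit at z = 175 and z = 426, so the spacing is 426 − 175 = 251 mm.


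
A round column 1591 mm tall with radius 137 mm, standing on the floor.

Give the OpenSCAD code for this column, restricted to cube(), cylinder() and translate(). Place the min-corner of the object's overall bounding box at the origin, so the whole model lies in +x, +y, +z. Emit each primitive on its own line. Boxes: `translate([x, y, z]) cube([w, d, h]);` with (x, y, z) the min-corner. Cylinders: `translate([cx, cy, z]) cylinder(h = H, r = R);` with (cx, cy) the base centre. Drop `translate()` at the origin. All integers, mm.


translate([137, 137, 0]) cylinder(h = 1591, r = 137);


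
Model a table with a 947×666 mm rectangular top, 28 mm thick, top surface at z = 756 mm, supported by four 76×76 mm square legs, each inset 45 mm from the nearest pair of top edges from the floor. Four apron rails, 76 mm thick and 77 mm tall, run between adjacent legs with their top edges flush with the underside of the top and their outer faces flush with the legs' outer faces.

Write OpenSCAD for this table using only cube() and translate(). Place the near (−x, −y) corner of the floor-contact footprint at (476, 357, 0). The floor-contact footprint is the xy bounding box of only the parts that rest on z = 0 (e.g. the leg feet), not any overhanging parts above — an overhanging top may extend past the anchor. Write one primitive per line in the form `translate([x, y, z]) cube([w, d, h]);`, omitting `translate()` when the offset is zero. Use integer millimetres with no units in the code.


// leg_h = 756 - 28 = 728
// apron z = 728 - 77 = 651
translate([431, 312, 728]) cube([947, 666, 28]);
translate([476, 357, 0]) cube([76, 76, 728]);
translate([1257, 357, 0]) cube([76, 76, 728]);
translate([476, 857, 0]) cube([76, 76, 728]);
translate([1257, 857, 0]) cube([76, 76, 728]);
translate([552, 357, 651]) cube([705, 76, 77]);
translate([552, 857, 651]) cube([705, 76, 77]);
translate([476, 433, 651]) cube([76, 424, 77]);
translate([1257, 433, 651]) cube([76, 424, 77]);


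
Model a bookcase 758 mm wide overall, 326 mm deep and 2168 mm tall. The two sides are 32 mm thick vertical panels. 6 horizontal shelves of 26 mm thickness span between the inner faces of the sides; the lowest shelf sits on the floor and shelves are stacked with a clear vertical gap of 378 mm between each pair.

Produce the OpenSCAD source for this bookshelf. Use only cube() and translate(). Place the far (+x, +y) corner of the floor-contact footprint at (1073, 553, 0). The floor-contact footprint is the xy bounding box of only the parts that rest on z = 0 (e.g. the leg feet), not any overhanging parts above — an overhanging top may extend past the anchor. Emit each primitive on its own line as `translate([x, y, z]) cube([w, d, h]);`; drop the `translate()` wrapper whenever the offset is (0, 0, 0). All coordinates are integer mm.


translate([315, 227, 0]) cube([32, 326, 2168]);
translate([1041, 227, 0]) cube([32, 326, 2168]);
translate([347, 227, 0]) cube([694, 326, 26]);
translate([347, 227, 404]) cube([694, 326, 26]);
translate([347, 227, 808]) cube([694, 326, 26]);
translate([347, 227, 1212]) cube([694, 326, 26]);
translate([347, 227, 1616]) cube([694, 326, 26]);
translate([347, 227, 2020]) cube([694, 326, 26]);


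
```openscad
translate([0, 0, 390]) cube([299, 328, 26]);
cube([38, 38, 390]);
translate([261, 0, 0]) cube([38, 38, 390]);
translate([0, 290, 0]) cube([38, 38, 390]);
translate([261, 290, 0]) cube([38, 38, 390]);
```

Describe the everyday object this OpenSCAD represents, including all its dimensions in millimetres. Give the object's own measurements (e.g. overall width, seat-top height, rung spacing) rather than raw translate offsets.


A four-legged stool. The seat is a 299×328×26 mm slab whose top surface is at z = 416 mm; four square legs, each 38×38 mm in cross-section, run from the floor (z = 0) to the underside of the seat, each flush with a corner of the seat.


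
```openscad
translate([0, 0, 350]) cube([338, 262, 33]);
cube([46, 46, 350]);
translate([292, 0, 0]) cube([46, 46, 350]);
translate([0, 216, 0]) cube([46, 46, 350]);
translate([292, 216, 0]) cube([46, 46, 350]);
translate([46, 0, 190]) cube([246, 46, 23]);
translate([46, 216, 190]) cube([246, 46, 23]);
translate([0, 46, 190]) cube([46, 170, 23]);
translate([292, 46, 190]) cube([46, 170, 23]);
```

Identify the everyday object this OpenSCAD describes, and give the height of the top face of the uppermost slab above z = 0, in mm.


A stool. The seat height is 383 mm.

A 338×262×33 slab at z = 350 on four corner posts — a stool. The seat top is 350 + 33 = 383 mm.


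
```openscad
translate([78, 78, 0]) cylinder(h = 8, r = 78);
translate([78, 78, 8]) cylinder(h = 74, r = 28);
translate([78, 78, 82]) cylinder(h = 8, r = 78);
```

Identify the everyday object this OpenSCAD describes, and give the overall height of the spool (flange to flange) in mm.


A spool. The overall height is 90 mm.

Three coaxial cylinders, large–small–large — a spool. Two 8 mm flanges and a 74 mm core give 8 + 74 + 8 = 90 mm.


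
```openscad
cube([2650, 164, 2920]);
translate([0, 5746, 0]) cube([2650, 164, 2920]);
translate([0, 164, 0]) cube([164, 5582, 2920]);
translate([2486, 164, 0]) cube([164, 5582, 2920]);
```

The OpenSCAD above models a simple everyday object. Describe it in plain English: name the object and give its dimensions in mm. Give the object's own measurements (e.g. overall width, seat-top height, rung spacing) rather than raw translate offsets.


The wall frame of a small rectangular building: four walls, each 2920 mm tall and 164 mm thick, enclosing a footprint 2650 mm (x) by 5910 mm (y) outside-to-outside, with no floor or roof. The front and back walls (the −y and +y sides) span the full width; the two side walls fit between them.


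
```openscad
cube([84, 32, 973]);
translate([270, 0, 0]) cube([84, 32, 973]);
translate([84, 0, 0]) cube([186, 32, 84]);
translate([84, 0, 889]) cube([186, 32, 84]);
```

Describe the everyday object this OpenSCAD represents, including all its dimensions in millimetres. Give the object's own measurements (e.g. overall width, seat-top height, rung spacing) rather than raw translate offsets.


A rectangular picture frame lying in the x–z plane (depth along y). The opening is 186 mm wide (x) by 805 mm tall (z), surrounded by a border 84 mm wide on all four sides. The frame is 32 mm deep and is made of two full-height vertical stiles with two horizontal rails fitted between them.


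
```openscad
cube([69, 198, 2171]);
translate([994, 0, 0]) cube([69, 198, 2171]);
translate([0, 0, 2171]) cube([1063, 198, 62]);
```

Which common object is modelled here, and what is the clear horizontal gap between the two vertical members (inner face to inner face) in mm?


A door frame. The clear opening width is 925 mm.

Two 2171 mm tall posts with a header on top — a door frame. The left jamb is 69 mm wide at x = 0; the right jamb starts at x = 994. The clear opening is 994 − 69 = 925 mm.


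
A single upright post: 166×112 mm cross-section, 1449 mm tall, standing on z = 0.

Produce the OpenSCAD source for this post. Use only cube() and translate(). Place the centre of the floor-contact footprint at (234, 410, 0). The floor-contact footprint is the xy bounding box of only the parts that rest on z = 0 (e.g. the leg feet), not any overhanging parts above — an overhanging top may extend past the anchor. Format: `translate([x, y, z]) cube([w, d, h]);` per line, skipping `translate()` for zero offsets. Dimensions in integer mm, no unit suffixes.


translate([151, 354, 0]) cube([166, 112, 1449]);


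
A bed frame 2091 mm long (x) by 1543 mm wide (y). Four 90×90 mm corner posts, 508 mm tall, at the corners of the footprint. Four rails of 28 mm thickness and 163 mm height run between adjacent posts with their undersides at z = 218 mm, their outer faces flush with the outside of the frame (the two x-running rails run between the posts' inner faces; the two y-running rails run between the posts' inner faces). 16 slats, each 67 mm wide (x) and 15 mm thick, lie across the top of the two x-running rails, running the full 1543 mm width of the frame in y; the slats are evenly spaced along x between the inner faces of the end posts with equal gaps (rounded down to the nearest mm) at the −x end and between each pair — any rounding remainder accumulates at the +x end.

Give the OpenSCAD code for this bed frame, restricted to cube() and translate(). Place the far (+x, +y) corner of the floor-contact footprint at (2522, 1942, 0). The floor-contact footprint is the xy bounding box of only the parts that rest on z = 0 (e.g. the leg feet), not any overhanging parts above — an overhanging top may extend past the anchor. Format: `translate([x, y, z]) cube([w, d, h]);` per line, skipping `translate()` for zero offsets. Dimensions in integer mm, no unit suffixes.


// slat z = rail_z + rail_h = 218 + 163 = 381
// slat gap = ⌊(1911 − 16·67) / 17⌋ = 49
translate([431, 399, 0]) cube([90, 90, 508]);
translate([431, 1852, 0]) cube([90, 90, 508]);
translate([2432, 399, 0]) cube([90, 90, 508]);
translate([2432, 1852, 0]) cube([90, 90, 508]);
translate([521, 399, 218]) cube([1911, 28, 163]);
translate([521, 1914, 218]) cube([1911, 28, 163]);
translate([431, 489, 218]) cube([28, 1363, 163]);
translate([2494, 489, 218]) cube([28, 1363, 163]);
translate([570, 399, 381]) cube([67, 1543, 15]);
translate([686, 399, 381]) cube([67, 1543, 15]);
translate([802, 399, 381]) cube([67, 1543, 15]);
translate([918, 399, 381]) cube([67, 1543, 15]);
translate([1034, 399, 381]) cube([67, 1543, 15]);
translate([1150, 399, 381]) cube([67, 1543, 15]);
translate([1266, 399, 381]) cube([67, 1543, 15]);
translate([1382, 399, 381]) cube([67, 1543, 15]);
translate([1498, 399, 381]) cube([67, 1543, 15]);
translate([1614, 399, 381]) cube([67, 1543, 15]);
translate([1730, 399, 381]) cube([67, 1543, 15]);
translate([1846, 399, 381]) cube([67, 1543, 15]);
translate([1962, 399, 381]) cube([67, 1543, 15]);
translate([2078, 399, 381]) cube([67, 1543, 15]);
translate([2194, 399, 381]) cube([67, 1543, 15]);
translate([2310, 399, 381]) cube([67, 1543, 15]);


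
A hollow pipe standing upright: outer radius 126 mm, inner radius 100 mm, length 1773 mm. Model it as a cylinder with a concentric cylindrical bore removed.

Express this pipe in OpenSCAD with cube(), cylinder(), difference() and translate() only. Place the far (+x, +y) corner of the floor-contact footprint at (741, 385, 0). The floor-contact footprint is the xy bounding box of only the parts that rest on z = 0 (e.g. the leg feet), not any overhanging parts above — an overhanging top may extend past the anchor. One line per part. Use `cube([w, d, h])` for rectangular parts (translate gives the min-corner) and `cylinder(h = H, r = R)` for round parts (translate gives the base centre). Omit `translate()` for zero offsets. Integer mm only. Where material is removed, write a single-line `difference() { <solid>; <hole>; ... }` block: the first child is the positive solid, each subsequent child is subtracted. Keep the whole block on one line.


difference() { translate([615, 259, 0]) cylinder(h = 1773, r = 126); translate([615, 259, 0]) cylinder(h = 1773, r = 100); }


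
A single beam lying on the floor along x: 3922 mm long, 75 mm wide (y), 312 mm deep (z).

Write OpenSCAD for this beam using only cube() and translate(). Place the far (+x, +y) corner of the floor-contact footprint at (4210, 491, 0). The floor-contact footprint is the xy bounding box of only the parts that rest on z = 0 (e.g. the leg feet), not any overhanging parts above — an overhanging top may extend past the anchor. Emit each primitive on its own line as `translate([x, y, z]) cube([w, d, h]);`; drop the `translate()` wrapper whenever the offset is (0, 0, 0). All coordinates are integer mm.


translate([288, 416, 0]) cube([3922, 75, 312]);


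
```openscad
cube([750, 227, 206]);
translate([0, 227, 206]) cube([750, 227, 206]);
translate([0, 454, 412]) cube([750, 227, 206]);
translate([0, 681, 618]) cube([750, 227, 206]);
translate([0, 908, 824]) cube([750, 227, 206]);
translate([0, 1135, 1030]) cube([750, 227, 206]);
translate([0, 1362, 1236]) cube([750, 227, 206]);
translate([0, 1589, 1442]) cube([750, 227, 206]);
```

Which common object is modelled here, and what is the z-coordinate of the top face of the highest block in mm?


A staircase. The total rise is 1648 mm.

8 identical blocks, each offset up and back from the previous — a staircase. Each step is 206 mm tall and there are 8 of them, so the total rise is 8 × 206 = 1648 mm.


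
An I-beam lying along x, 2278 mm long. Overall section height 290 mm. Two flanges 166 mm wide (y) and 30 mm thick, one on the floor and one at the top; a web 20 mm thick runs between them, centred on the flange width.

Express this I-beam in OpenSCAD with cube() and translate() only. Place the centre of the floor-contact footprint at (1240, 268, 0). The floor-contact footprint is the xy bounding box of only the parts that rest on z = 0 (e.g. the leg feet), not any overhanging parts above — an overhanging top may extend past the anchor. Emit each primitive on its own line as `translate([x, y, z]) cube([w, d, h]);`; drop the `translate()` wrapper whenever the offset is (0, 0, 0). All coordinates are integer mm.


translate([101, 185, 0]) cube([2278, 166, 30]);
translate([101, 258, 30]) cube([2278, 20, 230]);
translate([101, 185, 260]) cube([2278, 166, 30]);


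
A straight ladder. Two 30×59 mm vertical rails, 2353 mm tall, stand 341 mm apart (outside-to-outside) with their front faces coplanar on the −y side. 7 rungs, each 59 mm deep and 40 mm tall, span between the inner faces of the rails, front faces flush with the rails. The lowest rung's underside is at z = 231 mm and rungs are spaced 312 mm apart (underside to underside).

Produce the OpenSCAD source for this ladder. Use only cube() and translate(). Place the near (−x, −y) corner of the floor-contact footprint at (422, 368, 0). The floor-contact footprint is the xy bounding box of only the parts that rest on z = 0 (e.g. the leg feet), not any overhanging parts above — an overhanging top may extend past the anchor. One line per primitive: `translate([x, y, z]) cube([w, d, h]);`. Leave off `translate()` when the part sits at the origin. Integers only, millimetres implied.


translate([422, 368, 0]) cube([30, 59, 2353]);
translate([733, 368, 0]) cube([30, 59, 2353]);
translate([452, 368, 231]) cube([281, 59, 40]);
translate([452, 368, 543]) cube([281, 59, 40]);
translate([452, 368, 855]) cube([281, 59, 40]);
translate([452, 368, 1167]) cube([281, 59, 40]);
translate([452, 368, 1479]) cube([281, 59, 40]);
translate([452, 368, 1791]) cube([281, 59, 40]);
translate([452, 368, 2103]) cube([281, 59, 40]);
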